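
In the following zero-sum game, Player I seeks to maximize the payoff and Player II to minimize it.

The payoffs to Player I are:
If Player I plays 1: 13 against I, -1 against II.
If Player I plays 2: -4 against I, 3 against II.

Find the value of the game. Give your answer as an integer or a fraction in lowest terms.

5/3

Row minima are -1 and -4, so Player I's maximin is -1; column maxima are 13 and 3, so Player II's minimax is 3. These differ, so the equilibrium is in mixed strategies.
Let Player I play 1 with probability p. Player II is indifferent when 13p − 4(1−p) = −p + 3(1−p), giving p = 1/3.
Let Player II play I with probability q. Player I is indifferent when 13q − (1−q) = −4q + 3(1−q), giving q = 4/21.
The value is 13·(4/21) + (-1)·(17/21) = 5/3.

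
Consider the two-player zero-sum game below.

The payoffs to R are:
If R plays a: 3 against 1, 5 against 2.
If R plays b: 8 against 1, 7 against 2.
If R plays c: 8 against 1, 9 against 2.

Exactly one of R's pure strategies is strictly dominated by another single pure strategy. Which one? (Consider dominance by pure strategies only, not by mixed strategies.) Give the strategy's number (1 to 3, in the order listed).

Compare a with b: 8 > 3, 7 > 5.
So b strictly dominates a for R; a is strictly dominated.

1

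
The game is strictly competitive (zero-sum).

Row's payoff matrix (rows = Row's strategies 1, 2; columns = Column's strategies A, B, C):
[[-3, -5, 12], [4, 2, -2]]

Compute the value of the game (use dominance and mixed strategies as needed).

Column A is strictly dominated by B for Column (it gives Row more in every row).
The remaining 2×2 game on (1, 2) × (B, C) has no saddle point. Let Row play 1 with probability p; indifference gives −5p + 2(1−p) = 12p − 2(1−p), so p = 4/21.
Similarly Column's optimal q on B is 2/3, and the value is -5·(2/3) + (12)·(1/3) = 2/3.

2/3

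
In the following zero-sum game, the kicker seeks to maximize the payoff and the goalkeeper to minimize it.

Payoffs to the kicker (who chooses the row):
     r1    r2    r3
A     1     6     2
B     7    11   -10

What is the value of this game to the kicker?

4/3

Column r2 is strictly dominated by r1 for the goalkeeper (it gives the kicker more in every row).
The remaining 2×2 game on (A, B) × (r1, r3) has no saddle point. Let the kicker play A with probability p; indifference gives p + 7(1−p) = 2p − 10(1−p), so p = 17/18.
Similarly the goalkeeper's optimal q on r1 is 2/3, and the value is 1·(2/3) + (2)·(1/3) = 4/3.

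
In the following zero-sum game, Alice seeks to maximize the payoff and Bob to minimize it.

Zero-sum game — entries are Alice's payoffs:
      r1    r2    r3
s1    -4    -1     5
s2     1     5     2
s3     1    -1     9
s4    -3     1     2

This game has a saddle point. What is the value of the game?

Row minima: -4, 1, -1, -3 → Alice's maximin is 1.
Column maxima: 1, 5, 9 → Bob's minimax is 1.
They coincide at (s2, r1), so the value is 1.

1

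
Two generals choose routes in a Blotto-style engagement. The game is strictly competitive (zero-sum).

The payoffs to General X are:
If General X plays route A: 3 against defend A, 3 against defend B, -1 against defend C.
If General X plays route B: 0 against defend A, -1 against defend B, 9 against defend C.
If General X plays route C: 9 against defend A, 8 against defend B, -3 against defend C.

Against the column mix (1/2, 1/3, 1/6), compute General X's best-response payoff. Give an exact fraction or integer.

20/3

route A: (3)·(1/2) + (3)·(1/3) + (-1)·(1/6) = 7/3.
route B: (0)·(1/2) + (-1)·(1/3) + (9)·(1/6) = 7/6.
route C: (9)·(1/2) + (8)·(1/3) + (-3)·(1/6) = 20/3.
The best pure response is route C with expected payoff 20/3.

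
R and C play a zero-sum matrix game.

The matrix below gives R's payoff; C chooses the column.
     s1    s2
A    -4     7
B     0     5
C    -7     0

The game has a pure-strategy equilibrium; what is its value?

0

Row minima: -4, 0, -7 → R's maximin is 0.
Column maxima: 0, 7 → C's minimax is 0.
They coincide at (B, s1), so the value is 0.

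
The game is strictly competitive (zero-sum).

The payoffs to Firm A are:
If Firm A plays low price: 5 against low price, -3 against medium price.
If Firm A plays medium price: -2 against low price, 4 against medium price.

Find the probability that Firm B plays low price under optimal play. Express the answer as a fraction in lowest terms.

Row minima are -3 and -2, so Firm A's maximin is -2; column maxima are 5 and 4, so Firm B's minimax is 4. These differ, so the equilibrium is in mixed strategies.
Let Firm B play low price with probability q. Firm A is indifferent when 5q − 3(1−q) = −2q + 4(1−q), giving q = 1/2.

1/2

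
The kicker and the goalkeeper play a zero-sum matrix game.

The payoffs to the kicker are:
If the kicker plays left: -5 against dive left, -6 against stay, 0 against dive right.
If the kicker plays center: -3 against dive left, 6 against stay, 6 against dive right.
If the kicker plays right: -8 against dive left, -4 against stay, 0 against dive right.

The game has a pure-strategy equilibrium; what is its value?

Row minima: -6, -3, -8 → the kicker's maximin is -3.
Column maxima: -3, 6, 6 → the goalkeeper's minimax is -3.
They coincide at (center, dive left), so the value is -3.

-3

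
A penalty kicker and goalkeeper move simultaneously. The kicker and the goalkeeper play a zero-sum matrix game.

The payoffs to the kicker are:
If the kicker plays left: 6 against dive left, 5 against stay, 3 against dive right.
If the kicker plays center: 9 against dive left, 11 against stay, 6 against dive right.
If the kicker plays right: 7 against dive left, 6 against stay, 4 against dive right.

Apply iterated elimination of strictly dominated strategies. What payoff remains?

6

Column stay is strictly dominated by dive right for the goalkeeper (3<5, 6<11, 4<6); eliminate stay.
Column dive left is strictly dominated by dive right for the goalkeeper (3<6, 6<9, 4<7); eliminate dive left.
Row left is strictly dominated by row center (6>3); eliminate left.
Row right is strictly dominated by row center (6>4); eliminate right.
Only (center, dive right) remains, with payoff 6.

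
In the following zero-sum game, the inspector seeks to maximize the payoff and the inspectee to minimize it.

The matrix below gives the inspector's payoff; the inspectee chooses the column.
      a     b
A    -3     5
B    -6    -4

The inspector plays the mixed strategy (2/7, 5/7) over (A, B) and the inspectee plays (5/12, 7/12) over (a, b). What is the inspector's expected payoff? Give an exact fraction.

Against (5/12, 7/12), each row's expected payoff is A: 5/3; B: -29/6.
Taking the (2/7, 5/7)-weighted average: (2/7)·(5/3) + (5/7)·(-29/6) = -125/42.

-125/42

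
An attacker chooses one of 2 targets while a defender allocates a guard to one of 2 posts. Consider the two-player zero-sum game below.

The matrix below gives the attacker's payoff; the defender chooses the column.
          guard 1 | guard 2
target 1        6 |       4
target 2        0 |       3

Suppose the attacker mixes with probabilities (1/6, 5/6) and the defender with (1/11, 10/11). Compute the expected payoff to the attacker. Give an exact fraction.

98/33

Against (1/11, 10/11), each row's expected payoff is target 1: 46/11; target 2: 30/11.
Taking the (1/6, 5/6)-weighted average: (1/6)·(46/11) + (5/6)·(30/11) = 98/33.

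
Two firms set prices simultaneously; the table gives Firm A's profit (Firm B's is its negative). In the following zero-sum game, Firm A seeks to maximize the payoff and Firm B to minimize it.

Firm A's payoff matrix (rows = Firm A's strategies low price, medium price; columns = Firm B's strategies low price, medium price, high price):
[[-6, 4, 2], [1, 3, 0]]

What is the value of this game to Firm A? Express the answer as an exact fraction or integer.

Column medium price is strictly dominated by high price for Firm B (it gives Firm A more in every row).
The remaining 2×2 game on (low price, medium price) × (low price, high price) has no saddle point. Let Firm A play low price with probability p; indifference gives −6p + (1−p) = 2p, so p = 1/9.
Similarly Firm B's optimal q on low price is 2/9, and the value is -6·(2/9) + (2)·(7/9) = 2/9.

2/9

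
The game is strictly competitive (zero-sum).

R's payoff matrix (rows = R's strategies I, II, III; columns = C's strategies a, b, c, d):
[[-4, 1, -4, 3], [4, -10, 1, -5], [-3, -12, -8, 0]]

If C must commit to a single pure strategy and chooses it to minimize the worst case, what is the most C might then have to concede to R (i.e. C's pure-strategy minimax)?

The worst case (largest entry) in each column is a: 4, b: 1, c: 1, d: 3.
The best (smallest) of these is 1.

1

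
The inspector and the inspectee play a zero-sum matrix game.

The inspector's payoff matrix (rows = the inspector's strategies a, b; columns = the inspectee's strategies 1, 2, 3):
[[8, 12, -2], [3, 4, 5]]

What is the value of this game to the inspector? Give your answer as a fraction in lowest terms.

Column 2 is strictly dominated by 1 for the inspectee (it gives the inspector more in every row).
The remaining 2×2 game on (a, b) × (1, 3) has no saddle point. Let the inspector play a with probability p; indifference gives 8p + 3(1−p) = −2p + 5(1−p), so p = 1/6.
Similarly the inspectee's optimal q on 1 is 7/12, and the value is 8·(7/12) + (-2)·(5/12) = 23/6.

23/6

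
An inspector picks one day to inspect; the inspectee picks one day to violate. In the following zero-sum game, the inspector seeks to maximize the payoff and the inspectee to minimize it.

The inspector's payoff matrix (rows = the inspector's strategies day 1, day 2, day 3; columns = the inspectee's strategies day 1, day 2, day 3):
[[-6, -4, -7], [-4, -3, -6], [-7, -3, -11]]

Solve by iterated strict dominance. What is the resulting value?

-6

Row day 1 is strictly dominated by row day 2 (-4>-6, -3>-4, -6>-7); eliminate day 1.
Column day 1 is strictly dominated by day 3 for the inspectee (-6<-4, -11<-7); eliminate day 1.
Column day 2 is strictly dominated by day 3 for the inspectee (-6<-3, -11<-3); eliminate day 2.
Row day 3 is strictly dominated by row day 2 (-6>-11); eliminate day 3.
Only (day 2, day 3) remains, with payoff -6.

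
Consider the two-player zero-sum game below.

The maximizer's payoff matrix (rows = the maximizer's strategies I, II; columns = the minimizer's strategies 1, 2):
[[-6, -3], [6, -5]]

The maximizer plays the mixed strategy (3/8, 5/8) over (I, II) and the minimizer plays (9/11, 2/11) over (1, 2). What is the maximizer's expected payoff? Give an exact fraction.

5/11

Against (9/11, 2/11), each row's expected payoff is I: -60/11; II: 4.
Taking the (3/8, 5/8)-weighted average: (3/8)·(-60/11) + (5/8)·(4) = 5/11.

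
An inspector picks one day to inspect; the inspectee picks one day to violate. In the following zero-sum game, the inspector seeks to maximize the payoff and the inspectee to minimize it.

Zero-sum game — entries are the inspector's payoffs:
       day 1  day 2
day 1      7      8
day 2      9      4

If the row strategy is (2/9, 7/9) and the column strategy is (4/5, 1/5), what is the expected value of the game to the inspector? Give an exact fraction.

352/45

Against (4/5, 1/5), each row's expected payoff is day 1: 36/5; day 2: 8.
Taking the (2/9, 7/9)-weighted average: (2/9)·(36/5) + (7/9)·(8) = 352/45.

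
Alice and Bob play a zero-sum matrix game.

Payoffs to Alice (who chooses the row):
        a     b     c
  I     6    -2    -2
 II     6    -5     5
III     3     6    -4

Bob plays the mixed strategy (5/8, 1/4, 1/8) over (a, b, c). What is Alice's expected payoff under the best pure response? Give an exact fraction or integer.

I: (6)·(5/8) + (-2)·(1/4) + (-2)·(1/8) = 3.
II: (6)·(5/8) + (-5)·(1/4) + (5)·(1/8) = 25/8.
III: (3)·(5/8) + (6)·(1/4) + (-4)·(1/8) = 23/8.
The best pure response is II with expected payoff 25/8.

25/8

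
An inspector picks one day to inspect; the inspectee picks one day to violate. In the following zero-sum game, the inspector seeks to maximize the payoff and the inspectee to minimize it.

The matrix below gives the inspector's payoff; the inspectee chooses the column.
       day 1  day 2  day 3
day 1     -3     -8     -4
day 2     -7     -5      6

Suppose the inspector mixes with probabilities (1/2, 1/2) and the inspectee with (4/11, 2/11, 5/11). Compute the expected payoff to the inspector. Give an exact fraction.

Against (4/11, 2/11, 5/11), each row's expected payoff is day 1: -48/11; day 2: -8/11.
Taking the (1/2, 1/2)-weighted average: (1/2)·(-48/11) + (1/2)·(-8/11) = -28/11.

-28/11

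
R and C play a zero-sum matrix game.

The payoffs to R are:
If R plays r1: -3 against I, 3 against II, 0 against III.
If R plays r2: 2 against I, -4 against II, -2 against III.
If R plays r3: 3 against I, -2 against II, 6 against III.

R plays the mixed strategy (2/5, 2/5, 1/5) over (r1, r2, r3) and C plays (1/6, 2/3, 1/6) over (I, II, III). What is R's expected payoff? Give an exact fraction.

-13/30

Against (1/6, 2/3, 1/6), each row's expected payoff is r1: 3/2; r2: -8/3; r3: 1/6.
Taking the (2/5, 2/5, 1/5)-weighted average: (2/5)·(3/2) + (2/5)·(-8/3) + (1/5)·(1/6) = -13/30.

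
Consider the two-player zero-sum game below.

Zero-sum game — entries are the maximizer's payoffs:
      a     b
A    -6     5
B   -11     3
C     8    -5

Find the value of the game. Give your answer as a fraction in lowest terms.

5/12

Row B is strictly dominated by row A, so the maximizer never plays it.
The remaining 2×2 game on (A, C) × (a, b) has no saddle point. Let the maximizer play A with probability p; indifference gives −6p + 8(1−p) = 5p − 5(1−p), so p = 13/24.
Similarly the minimizer's optimal q on a is 5/12, and the value is -6·(5/12) + (5)·(7/12) = 5/12.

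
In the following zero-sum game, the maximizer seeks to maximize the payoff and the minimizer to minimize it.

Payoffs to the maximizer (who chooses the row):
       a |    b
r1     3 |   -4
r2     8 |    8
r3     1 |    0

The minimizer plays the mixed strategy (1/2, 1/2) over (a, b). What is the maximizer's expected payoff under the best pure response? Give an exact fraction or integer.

r1: (3)·(1/2) + (-4)·(1/2) = -1/2.
r2: (8)·(1/2) + (8)·(1/2) = 8.
r3: (1)·(1/2) + (0)·(1/2) = 1/2.
The best pure response is r2 with expected payoff 8.

8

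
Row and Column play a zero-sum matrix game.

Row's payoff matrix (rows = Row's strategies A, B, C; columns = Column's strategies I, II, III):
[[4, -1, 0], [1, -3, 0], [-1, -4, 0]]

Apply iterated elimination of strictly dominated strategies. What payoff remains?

-1

Column III is strictly dominated by II for Column (-1<0, -3<0, -4<0); eliminate III.
Column I is strictly dominated by II for Column (-1<4, -3<1, -4<-1); eliminate I.
Row B is strictly dominated by row A (-1>-3); eliminate B.
Row C is strictly dominated by row A (-1>-4); eliminate C.
Only (A, II) remains, with payoff -1.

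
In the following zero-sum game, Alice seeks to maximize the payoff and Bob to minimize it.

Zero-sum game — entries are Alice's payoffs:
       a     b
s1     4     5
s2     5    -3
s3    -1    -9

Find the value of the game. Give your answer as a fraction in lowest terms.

Row s3 is strictly dominated by row s2, so Alice never plays it.
The remaining 2×2 game on (s1, s2) × (a, b) has no saddle point. Let Alice play s1 with probability p; indifference gives 4p + 5(1−p) = 5p − 3(1−p), so p = 8/9.
Similarly Bob's optimal q on a is 8/9, and the value is 4·(8/9) + (5)·(1/9) = 37/9.

37/9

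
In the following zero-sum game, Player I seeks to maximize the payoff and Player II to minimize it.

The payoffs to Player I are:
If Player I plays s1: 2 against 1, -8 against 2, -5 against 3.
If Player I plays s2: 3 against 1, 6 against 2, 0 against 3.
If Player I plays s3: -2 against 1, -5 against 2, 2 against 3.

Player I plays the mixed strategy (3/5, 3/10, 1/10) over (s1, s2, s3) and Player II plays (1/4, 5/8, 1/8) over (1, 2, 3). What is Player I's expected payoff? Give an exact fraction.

-33/16

Against (1/4, 5/8, 1/8), each row's expected payoff is s1: -41/8; s2: 9/2; s3: -27/8.
Taking the (3/5, 3/10, 1/10)-weighted average: (3/5)·(-41/8) + (3/10)·(9/2) + (1/10)·(-27/8) = -33/16.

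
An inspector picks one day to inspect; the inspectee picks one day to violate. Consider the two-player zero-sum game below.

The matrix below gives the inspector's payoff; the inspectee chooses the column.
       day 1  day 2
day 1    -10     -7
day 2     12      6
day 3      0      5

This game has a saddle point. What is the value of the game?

6

Row minima: -10, 6, 0 → the inspector's maximin is 6.
Column maxima: 12, 6 → the inspectee's minimax is 6.
They coincide at (day 2, day 2), so the value is 6.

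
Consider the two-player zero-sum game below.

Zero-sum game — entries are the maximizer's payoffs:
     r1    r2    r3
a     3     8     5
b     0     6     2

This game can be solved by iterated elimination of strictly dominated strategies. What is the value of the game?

3

Row b is strictly dominated by row a (3>0, 8>6, 5>2); eliminate b.
Column r3 is strictly dominated by r1 for the minimizer (3<5); eliminate r3.
Column r2 is strictly dominated by r1 for the minimizer (3<8); eliminate r2.
Only (a, r1) remains, with payoff 3.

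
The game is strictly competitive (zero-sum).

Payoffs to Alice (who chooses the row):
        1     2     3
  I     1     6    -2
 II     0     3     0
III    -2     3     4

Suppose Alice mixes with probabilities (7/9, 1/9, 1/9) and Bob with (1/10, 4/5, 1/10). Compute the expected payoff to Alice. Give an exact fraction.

Against (1/10, 4/5, 1/10), each row's expected payoff is I: 47/10; II: 12/5; III: 13/5.
Taking the (7/9, 1/9, 1/9)-weighted average: (7/9)·(47/10) + (1/9)·(12/5) + (1/9)·(13/5) = 379/90.

379/90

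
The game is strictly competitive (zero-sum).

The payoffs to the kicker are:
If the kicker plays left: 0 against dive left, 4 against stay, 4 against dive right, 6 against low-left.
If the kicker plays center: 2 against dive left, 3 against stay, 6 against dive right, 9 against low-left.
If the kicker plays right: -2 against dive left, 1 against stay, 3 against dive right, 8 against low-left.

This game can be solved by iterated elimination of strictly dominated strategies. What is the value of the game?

2

Row right is strictly dominated by row center (2>-2, 3>1, 6>3, 9>8); eliminate right.
Column dive right is strictly dominated by dive left for the goalkeeper (0<4, 2<6); eliminate dive right.
Column stay is strictly dominated by dive left for the goalkeeper (0<4, 2<3); eliminate stay.
Column low-left is strictly dominated by dive left for the goalkeeper (0<6, 2<9); eliminate low-left.
Row left is strictly dominated by row center (2>0); eliminate left.
Only (center, dive left) remains, with payoff 2.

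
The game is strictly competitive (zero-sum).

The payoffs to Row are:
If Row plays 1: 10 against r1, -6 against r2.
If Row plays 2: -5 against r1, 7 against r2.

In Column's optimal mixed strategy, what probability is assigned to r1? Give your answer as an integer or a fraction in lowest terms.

13/28

Row minima are -6 and -5, so Row's maximin is -5; column maxima are 10 and 7, so Column's minimax is 7. These differ, so the equilibrium is in mixed strategies.
Let Column play r1 with probability q. Row is indifferent when 10q − 6(1−q) = −5q + 7(1−q), giving q = 13/28.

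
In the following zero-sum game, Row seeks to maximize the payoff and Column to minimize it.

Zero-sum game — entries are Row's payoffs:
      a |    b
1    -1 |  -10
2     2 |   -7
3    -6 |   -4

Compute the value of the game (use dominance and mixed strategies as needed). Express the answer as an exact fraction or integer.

-50/11

Row 1 is strictly dominated by row 2, so Row never plays it.
The remaining 2×2 game on (2, 3) × (a, b) has no saddle point. Let Row play 2 with probability p; indifference gives 2p − 6(1−p) = −7p − 4(1−p), so p = 2/11.
Similarly Column's optimal q on a is 3/11, and the value is 2·(3/11) + (-7)·(8/11) = -50/11.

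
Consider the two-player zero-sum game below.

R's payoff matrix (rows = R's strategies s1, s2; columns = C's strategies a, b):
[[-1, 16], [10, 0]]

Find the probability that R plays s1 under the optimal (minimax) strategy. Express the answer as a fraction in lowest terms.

10/27

Row minima are -1 and 0, so R's maximin is 0; column maxima are 10 and 16, so C's minimax is 10. These differ, so the equilibrium is in mixed strategies.
Let R play s1 with probability p. C is indifferent when −p + 10(1−p) = 16p, giving p = 10/27.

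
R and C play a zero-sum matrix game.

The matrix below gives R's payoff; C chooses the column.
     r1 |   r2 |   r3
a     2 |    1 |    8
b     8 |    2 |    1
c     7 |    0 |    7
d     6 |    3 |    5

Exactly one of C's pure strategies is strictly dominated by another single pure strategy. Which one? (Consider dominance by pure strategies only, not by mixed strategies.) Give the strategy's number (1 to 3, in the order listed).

1

C prefers columns that give R less. Compare r1 with r2: 1 < 2, 2 < 8, 0 < 7, 3 < 6.
So r2 strictly dominates r1 for C; r1 is strictly dominated.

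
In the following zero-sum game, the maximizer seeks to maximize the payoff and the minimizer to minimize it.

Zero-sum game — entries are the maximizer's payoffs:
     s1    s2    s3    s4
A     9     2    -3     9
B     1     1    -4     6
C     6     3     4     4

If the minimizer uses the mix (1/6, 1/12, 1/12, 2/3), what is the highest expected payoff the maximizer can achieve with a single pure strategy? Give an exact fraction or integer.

89/12

A: (9)·(1/6) + (2)·(1/12) + (-3)·(1/12) + (9)·(2/3) = 89/12.
B: (1)·(1/6) + (1)·(1/12) + (-4)·(1/12) + (6)·(2/3) = 47/12.
C: (6)·(1/6) + (3)·(1/12) + (4)·(1/12) + (4)·(2/3) = 17/4.
The best pure response is A with expected payoff 89/12.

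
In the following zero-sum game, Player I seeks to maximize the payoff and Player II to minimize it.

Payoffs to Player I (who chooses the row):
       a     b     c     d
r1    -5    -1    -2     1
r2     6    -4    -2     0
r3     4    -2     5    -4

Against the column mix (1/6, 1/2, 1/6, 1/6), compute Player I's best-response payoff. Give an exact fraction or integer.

-1/6

r1: (-5)·(1/6) + (-1)·(1/2) + (-2)·(1/6) + (1)·(1/6) = -3/2.
r2: (6)·(1/6) + (-4)·(1/2) + (-2)·(1/6) + (0)·(1/6) = -4/3.
r3: (4)·(1/6) + (-2)·(1/2) + (5)·(1/6) + (-4)·(1/6) = -1/6.
The best pure response is r3 with expected payoff -1/6.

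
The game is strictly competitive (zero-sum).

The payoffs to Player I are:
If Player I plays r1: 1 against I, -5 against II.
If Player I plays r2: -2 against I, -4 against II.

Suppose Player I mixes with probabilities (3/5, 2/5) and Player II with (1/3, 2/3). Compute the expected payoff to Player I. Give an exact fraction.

Against (1/3, 2/3), each row's expected payoff is r1: -3; r2: -10/3.
Taking the (3/5, 2/5)-weighted average: (3/5)·(-3) + (2/5)·(-10/3) = -47/15.

-47/15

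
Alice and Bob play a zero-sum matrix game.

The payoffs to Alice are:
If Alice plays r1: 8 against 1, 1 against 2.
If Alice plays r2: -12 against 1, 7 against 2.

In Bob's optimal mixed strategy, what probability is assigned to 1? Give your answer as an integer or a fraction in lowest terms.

3/13

Row minima are 1 and -12, so Alice's maximin is 1; column maxima are 8 and 7, so Bob's minimax is 7. These differ, so the equilibrium is in mixed strategies.
Let Bob play 1 with probability q. Alice is indifferent when 8q + (1−q) = −12q + 7(1−q), giving q = 3/13.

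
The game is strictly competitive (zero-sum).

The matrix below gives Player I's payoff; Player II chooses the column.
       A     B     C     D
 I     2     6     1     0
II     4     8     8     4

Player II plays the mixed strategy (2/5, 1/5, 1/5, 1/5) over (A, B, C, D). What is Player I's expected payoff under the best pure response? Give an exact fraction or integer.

I: (2)·(2/5) + (6)·(1/5) + (1)·(1/5) + (0)·(1/5) = 11/5.
II: (4)·(2/5) + (8)·(1/5) + (8)·(1/5) + (4)·(1/5) = 28/5.
The best pure response is II with expected payoff 28/5.

28/5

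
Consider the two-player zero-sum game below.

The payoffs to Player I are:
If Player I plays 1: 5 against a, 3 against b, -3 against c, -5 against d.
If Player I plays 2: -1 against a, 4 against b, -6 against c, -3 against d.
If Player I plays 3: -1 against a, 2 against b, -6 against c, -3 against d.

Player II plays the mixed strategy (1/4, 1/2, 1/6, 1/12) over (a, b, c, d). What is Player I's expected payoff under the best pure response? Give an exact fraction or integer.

1: (5)·(1/4) + (3)·(1/2) + (-3)·(1/6) + (-5)·(1/12) = 11/6.
2: (-1)·(1/4) + (4)·(1/2) + (-6)·(1/6) + (-3)·(1/12) = 1/2.
3: (-1)·(1/4) + (2)·(1/2) + (-6)·(1/6) + (-3)·(1/12) = -1/2.
The best pure response is 1 with expected payoff 11/6.

11/6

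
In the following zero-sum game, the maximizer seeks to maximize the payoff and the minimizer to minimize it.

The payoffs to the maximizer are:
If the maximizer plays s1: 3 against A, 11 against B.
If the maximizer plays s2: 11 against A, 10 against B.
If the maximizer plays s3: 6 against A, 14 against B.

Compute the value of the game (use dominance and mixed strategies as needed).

Row s1 is strictly dominated by row s3, so the maximizer never plays it.
The remaining 2×2 game on (s2, s3) × (A, B) has no saddle point. Let the maximizer play s2 with probability p; indifference gives 11p + 6(1−p) = 10p + 14(1−p), so p = 8/9.
Similarly the minimizer's optimal q on A is 4/9, and the value is 11·(4/9) + (10)·(5/9) = 94/9.

94/9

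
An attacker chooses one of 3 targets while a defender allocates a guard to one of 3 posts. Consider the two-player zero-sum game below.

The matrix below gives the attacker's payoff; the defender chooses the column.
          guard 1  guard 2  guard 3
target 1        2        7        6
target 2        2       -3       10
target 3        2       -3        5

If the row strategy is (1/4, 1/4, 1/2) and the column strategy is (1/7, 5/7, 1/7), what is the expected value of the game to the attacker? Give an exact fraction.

6/7

Against (1/7, 5/7, 1/7), each row's expected payoff is target 1: 43/7; target 2: -3/7; target 3: -8/7.
Taking the (1/4, 1/4, 1/2)-weighted average: (1/4)·(43/7) + (1/4)·(-3/7) + (1/2)·(-8/7) = 6/7.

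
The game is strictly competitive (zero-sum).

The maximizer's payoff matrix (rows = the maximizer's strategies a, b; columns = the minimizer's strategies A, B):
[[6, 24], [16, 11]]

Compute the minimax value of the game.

Row minima are 6 and 11, so the maximizer's maximin is 11; column maxima are 16 and 24, so the minimizer's minimax is 16. These differ, so the equilibrium is in mixed strategies.
Let the maximizer play a with probability p. The minimizer is indifferent when 6p + 16(1−p) = 24p + 11(1−p), giving p = 5/23.
Let the minimizer play A with probability q. The maximizer is indifferent when 6q + 24(1−q) = 16q + 11(1−q), giving q = 13/23.
The value is 6·(13/23) + (24)·(10/23) = 318/23.

318/23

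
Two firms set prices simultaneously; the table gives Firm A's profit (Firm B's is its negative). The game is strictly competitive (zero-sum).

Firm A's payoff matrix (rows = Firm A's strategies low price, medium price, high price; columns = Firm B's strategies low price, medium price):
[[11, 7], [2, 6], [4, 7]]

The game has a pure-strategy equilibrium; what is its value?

Row minima: 7, 2, 4 → Firm A's maximin is 7.
Column maxima: 11, 7 → Firm B's minimax is 7.
They coincide at (low price, medium price), so the value is 7.

7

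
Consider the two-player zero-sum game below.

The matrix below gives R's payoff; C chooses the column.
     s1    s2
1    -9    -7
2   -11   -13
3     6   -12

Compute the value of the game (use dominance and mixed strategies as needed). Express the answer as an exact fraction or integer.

-15/2

Row 2 is strictly dominated by row 1, so R never plays it.
The remaining 2×2 game on (1, 3) × (s1, s2) has no saddle point. Let R play 1 with probability p; indifference gives −9p + 6(1−p) = −7p − 12(1−p), so p = 9/10.
Similarly C's optimal q on s1 is 1/4, and the value is -9·(1/4) + (-7)·(3/4) = -15/2.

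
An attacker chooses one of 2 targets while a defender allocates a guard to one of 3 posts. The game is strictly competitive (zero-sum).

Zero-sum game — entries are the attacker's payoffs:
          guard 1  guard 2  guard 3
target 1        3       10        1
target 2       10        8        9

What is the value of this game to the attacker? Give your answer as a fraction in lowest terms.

Column guard 1 is strictly dominated by guard 3 for the defender (it gives the attacker more in every row).
The remaining 2×2 game on (target 1, target 2) × (guard 2, guard 3) has no saddle point. Let the attacker play target 1 with probability p; indifference gives 10p + 8(1−p) = p + 9(1−p), so p = 1/10.
Similarly the defender's optimal q on guard 2 is 4/5, and the value is 10·(4/5) + (1)·(1/5) = 41/5.

41/5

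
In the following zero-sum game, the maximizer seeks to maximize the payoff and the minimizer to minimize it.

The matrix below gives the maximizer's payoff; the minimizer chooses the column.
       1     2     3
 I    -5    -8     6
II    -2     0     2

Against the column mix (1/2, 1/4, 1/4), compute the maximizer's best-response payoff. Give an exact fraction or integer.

-1/2

I: (-5)·(1/2) + (-8)·(1/4) + (6)·(1/4) = -3.
II: (-2)·(1/2) + (0)·(1/4) + (2)·(1/4) = -1/2.
The best pure response is II with expected payoff -1/2.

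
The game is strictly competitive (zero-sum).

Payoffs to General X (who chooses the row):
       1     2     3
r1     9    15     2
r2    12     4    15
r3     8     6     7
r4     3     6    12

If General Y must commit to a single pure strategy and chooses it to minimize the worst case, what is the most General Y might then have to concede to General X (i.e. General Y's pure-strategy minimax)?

12

The worst case (largest entry) in each column is 1: 12, 2: 15, 3: 15.
The best (smallest) of these is 12.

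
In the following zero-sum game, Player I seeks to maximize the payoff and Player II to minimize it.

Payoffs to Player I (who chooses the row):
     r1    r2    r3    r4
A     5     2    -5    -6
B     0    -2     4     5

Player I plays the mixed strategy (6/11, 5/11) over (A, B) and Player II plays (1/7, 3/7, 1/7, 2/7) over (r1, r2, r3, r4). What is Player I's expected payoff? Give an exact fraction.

Against (1/7, 3/7, 1/7, 2/7), each row's expected payoff is A: -6/7; B: 8/7.
Taking the (6/11, 5/11)-weighted average: (6/11)·(-6/7) + (5/11)·(8/7) = 4/77.

4/77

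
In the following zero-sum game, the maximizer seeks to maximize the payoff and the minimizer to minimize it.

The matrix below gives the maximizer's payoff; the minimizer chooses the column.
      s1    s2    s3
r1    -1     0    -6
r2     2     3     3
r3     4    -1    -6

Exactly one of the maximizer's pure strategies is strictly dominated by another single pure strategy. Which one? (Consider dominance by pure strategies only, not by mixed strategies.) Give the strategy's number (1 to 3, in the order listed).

1

Compare r1 with r2: 2 > -1, 3 > 0, 3 > -6.
So r2 strictly dominates r1 for the maximizer; r1 is strictly dominated.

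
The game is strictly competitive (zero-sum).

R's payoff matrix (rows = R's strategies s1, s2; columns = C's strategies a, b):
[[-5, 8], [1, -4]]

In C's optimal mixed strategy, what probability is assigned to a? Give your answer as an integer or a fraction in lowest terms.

2/3

Row minima are -5 and -4, so R's maximin is -4; column maxima are 1 and 8, so C's minimax is 1. These differ, so the equilibrium is in mixed strategies.
Let C play a with probability q. R is indifferent when −5q + 8(1−q) = q − 4(1−q), giving q = 2/3.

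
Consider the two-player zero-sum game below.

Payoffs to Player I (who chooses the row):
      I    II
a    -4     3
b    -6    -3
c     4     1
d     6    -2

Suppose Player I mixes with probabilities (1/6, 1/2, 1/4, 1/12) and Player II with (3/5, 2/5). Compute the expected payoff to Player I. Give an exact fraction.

-5/3

Against (3/5, 2/5), each row's expected payoff is a: -6/5; b: -24/5; c: 14/5; d: 14/5.
Taking the (1/6, 1/2, 1/4, 1/12)-weighted average: (1/6)·(-6/5) + (1/2)·(-24/5) + (1/4)·(14/5) + (1/12)·(14/5) = -5/3.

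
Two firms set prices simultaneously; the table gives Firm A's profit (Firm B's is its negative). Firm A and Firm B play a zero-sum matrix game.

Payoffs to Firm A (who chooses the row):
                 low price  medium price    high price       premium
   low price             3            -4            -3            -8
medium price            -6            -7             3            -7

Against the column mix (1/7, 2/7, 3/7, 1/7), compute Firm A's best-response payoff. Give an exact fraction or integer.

low price: (3)·(1/7) + (-4)·(2/7) + (-3)·(3/7) + (-8)·(1/7) = -22/7.
medium price: (-6)·(1/7) + (-7)·(2/7) + (3)·(3/7) + (-7)·(1/7) = -18/7.
The best pure response is medium price with expected payoff -18/7.

-18/7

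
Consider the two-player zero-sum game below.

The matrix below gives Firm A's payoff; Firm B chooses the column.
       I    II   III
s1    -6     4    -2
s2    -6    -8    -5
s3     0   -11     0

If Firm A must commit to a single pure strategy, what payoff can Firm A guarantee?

-6

The worst-case payoff for each row is s1: -6, s2: -8, s3: -11.
The best of these is -6.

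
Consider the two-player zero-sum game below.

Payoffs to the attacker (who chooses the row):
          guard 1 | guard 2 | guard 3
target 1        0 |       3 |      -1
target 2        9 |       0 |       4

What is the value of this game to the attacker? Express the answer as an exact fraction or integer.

3/2

Column guard 1 is strictly dominated by guard 3 for the defender (it gives the attacker more in every row).
The remaining 2×2 game on (target 1, target 2) × (guard 2, guard 3) has no saddle point. Let the attacker play target 1 with probability p; indifference gives 3p = −p + 4(1−p), so p = 1/2.
Similarly the defender's optimal q on guard 2 is 5/8, and the value is 3·(5/8) + (-1)·(3/8) = 3/2.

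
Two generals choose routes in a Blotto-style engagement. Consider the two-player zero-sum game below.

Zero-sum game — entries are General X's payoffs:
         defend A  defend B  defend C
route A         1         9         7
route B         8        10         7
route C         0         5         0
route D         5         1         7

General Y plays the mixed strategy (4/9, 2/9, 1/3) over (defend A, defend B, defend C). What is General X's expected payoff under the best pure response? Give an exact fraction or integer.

route A: (1)·(4/9) + (9)·(2/9) + (7)·(1/3) = 43/9.
route B: (8)·(4/9) + (10)·(2/9) + (7)·(1/3) = 73/9.
route C: (0)·(4/9) + (5)·(2/9) + (0)·(1/3) = 10/9.
route D: (5)·(4/9) + (1)·(2/9) + (7)·(1/3) = 43/9.
The best pure response is route B with expected payoff 73/9.

73/9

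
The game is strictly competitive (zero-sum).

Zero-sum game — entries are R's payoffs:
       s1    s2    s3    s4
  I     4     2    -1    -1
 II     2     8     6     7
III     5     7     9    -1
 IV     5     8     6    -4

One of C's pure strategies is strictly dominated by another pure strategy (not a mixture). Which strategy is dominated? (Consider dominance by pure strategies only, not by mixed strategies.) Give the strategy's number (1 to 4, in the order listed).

C prefers columns that give R less. Compare s2 with s4: -1 < 2, 7 < 8, -1 < 7, -4 < 8.
So s4 strictly dominates s2 for C; s2 is strictly dominated.

2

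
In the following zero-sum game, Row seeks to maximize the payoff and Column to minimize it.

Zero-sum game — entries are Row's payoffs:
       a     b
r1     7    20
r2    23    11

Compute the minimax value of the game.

Row minima are 7 and 11, so Row's maximin is 11; column maxima are 23 and 20, so Column's minimax is 20. These differ, so the equilibrium is in mixed strategies.
Let Row play r1 with probability p. Column is indifferent when 7p + 23(1−p) = 20p + 11(1−p), giving p = 12/25.
Let Column play a with probability q. Row is indifferent when 7q + 20(1−q) = 23q + 11(1−q), giving q = 9/25.
The value is 7·(9/25) + (20)·(16/25) = 383/25.

383/25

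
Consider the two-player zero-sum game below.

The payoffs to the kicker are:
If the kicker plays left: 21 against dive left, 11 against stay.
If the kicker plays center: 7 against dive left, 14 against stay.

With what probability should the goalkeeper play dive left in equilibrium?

3/17

Row minima are 11 and 7, so the kicker's maximin is 11; column maxima are 21 and 14, so the goalkeeper's minimax is 14. These differ, so the equilibrium is in mixed strategies.
Let the goalkeeper play dive left with probability q. The kicker is indifferent when 21q + 11(1−q) = 7q + 14(1−q), giving q = 3/17.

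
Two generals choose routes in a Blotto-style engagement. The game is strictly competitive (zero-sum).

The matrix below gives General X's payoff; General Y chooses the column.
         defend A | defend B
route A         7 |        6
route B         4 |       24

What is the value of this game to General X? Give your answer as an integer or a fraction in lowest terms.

Row minima are 6 and 4, so General X's maximin is 6; column maxima are 7 and 24, so General Y's minimax is 7. These differ, so the equilibrium is in mixed strategies.
Let General X play route A with probability p. General Y is indifferent when 7p + 4(1−p) = 6p + 24(1−p), giving p = 20/21.
Let General Y play defend A with probability q. General X is indifferent when 7q + 6(1−q) = 4q + 24(1−q), giving q = 6/7.
The value is 7·(6/7) + (6)·(1/7) = 48/7.

48/7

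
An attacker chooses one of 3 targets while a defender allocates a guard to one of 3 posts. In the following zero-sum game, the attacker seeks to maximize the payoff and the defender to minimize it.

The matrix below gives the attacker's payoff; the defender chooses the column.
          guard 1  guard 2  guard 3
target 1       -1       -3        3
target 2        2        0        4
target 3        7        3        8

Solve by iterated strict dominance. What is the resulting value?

3

Row target 2 is strictly dominated by row target 3 (7>2, 3>0, 8>4); eliminate target 2.
Row target 1 is strictly dominated by row target 3 (7>-1, 3>-3, 8>3); eliminate target 1.
Column guard 1 is strictly dominated by guard 2 for the defender (3<7); eliminate guard 1.
Column guard 3 is strictly dominated by guard 2 for the defender (3<8); eliminate guard 3.
Only (target 3, guard 2) remains, with payoff 3.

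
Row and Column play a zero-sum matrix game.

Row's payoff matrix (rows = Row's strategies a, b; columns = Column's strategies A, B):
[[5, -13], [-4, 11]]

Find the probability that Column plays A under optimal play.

8/11

Row minima are -13 and -4, so Row's maximin is -4; column maxima are 5 and 11, so Column's minimax is 5. These differ, so the equilibrium is in mixed strategies.
Let Column play A with probability q. Row is indifferent when 5q − 13(1−q) = −4q + 11(1−q), giving q = 8/11.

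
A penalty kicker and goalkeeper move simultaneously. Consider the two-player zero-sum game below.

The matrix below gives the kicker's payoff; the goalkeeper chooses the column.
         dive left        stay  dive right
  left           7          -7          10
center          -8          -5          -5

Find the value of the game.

-91/17

Column dive right is strictly dominated by dive left for the goalkeeper (it gives the kicker more in every row).
The remaining 2×2 game on (left, center) × (dive left, stay) has no saddle point. Let the kicker play left with probability p; indifference gives 7p − 8(1−p) = −7p − 5(1−p), so p = 3/17.
Similarly the goalkeeper's optimal q on dive left is 2/17, and the value is 7·(2/17) + (-7)·(15/17) = -91/17.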